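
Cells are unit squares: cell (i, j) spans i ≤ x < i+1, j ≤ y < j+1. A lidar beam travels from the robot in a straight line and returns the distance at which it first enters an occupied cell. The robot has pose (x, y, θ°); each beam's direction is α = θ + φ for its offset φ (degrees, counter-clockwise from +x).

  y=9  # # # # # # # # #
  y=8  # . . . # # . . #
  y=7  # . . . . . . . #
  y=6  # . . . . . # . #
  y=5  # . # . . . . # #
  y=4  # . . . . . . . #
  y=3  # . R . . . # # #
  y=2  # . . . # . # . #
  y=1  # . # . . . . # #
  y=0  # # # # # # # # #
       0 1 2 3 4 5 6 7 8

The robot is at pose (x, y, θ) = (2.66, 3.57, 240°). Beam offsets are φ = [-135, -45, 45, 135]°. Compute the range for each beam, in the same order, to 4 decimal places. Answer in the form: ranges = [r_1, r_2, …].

ranges = [1.4804, 1.7186, 2.6607, 5.5251]

beam 1: φ=-135°, α=105°
  dir = (cos 105°, sin 105°) = (-0.2588, 0.9659); from cell (2,3)
  next x-line at t=2.5500, next y-line at t=0.4452; Δt_x=3.8637, Δt_y=1.0353
    y: enter (2,4) at t=0.4452
    y: enter (2,5) at t=1.4804 ← occupied
  → r_1 = 1.4804
beam 2: φ=-45°, α=195°
  dir = (cos 195°, sin 195°) = (-0.9659, -0.2588); from cell (2,3)
  next x-line at t=0.6833, next y-line at t=2.2023; Δt_x=1.0353, Δt_y=3.8637
    x: enter (1,3) at t=0.6833
    x: enter (0,3) at t=1.7186 ← occupied
  → r_2 = 1.7186
beam 3: φ=45°, α=285°
  dir = (cos 285°, sin 285°) = (0.2588, -0.9659); from cell (2,3)
  next x-line at t=1.3137, next y-line at t=0.5901; Δt_x=3.8637, Δt_y=1.0353
    y: enter (2,2) at t=0.5901
    x: enter (3,2) at t=1.3137
    y: enter (3,1) at t=1.6254
    y: enter (3,0) at t=2.6607 ← occupied
  → r_3 = 2.6607
beam 4: φ=135°, α=15°
  dir = (cos 15°, sin 15°) = (0.9659, 0.2588); from cell (2,3)
  next x-line at t=0.3520, next y-line at t=1.6614; Δt_x=1.0353, Δt_y=3.8637
    x: enter (3,3) at t=0.3520
    x: enter (4,3) at t=1.3873
    y: enter (4,4) at t=1.6614
    x: enter (5,4) at t=2.4225
    x: enter (6,4) at t=3.4578
    x: enter (7,4) at t=4.4931
    y: enter (7,5) at t=5.5251 ← occupied
  → r_4 = 5.5251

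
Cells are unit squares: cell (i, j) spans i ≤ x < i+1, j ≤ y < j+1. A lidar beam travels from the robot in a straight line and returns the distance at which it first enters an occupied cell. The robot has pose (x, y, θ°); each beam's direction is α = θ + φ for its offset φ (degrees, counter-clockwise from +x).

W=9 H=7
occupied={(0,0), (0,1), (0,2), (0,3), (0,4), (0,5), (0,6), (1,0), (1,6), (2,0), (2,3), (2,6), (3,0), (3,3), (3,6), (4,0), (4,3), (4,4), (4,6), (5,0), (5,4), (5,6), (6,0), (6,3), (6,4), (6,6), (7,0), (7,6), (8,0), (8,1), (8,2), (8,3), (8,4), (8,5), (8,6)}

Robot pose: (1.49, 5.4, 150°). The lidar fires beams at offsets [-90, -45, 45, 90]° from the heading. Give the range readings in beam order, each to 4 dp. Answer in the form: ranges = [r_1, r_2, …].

ranges = [0.6928, 0.6212, 0.5073, 0.9800]

beam 1: φ=-90°, α=60°
  cosα=0.5000 sinα=0.8660 | (1,5) | tMaxX 1.0200 tMaxY 0.6928 | tΔX 2.0000 tΔY 1.1547
    t=0.6928 [y] (1,6) — stop
  → r_1 = 0.6928
beam 2: φ=-45°, α=105°
  cosα=-0.2588 sinα=0.9659 | (1,5) | tMaxX 1.8932 tMaxY 0.6212 | tΔX 3.8637 tΔY 1.0353
    t=0.6212 [y] (1,6) — stop
  → r_2 = 0.6212
beam 3: φ=45°, α=195°
  cosα=-0.9659 sinα=-0.2588 | (1,5) | tMaxX 0.5073 tMaxY 1.5455 | tΔX 1.0353 tΔY 3.8637
    t=0.5073 [x] (0,5) — stop
  → r_3 = 0.5073
beam 4: φ=90°, α=240°
  cosα=-0.5000 sinα=-0.8660 | (1,5) | tMaxX 0.9800 tMaxY 0.4619 | tΔX 2.0000 tΔY 1.1547
    t=0.4619 [y] (1,4)
    t=0.9800 [x] (0,4) — stop
  → r_4 = 0.9800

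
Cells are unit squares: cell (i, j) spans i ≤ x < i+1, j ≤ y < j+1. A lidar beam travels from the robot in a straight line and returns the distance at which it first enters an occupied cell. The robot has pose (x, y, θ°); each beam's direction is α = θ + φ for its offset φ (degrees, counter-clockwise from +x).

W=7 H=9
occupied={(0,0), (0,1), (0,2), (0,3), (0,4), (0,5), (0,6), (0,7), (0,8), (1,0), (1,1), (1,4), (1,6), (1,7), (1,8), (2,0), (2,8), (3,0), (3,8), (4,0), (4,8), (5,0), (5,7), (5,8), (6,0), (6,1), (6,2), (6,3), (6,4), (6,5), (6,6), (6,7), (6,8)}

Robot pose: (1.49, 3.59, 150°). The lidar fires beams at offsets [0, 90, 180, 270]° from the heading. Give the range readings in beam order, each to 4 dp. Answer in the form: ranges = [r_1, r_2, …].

ranges = [0.5658, 0.9800, 5.1800, 0.4734]

beam 1: φ=0°, α=150°
  direction (-0.8660, 0.5000); cell (1,3); t to first gridline: x 0.5658, y 0.8200 (then +1.1547 / +2.0000)
    (0,3) via x @ 0.5658  # hit
  → r_1 = 0.5658
beam 2: φ=90°, α=240°
  direction (-0.5000, -0.8660); cell (1,3); t to first gridline: x 0.9800, y 0.6813 (then +2.0000 / +1.1547)
    (1,2) via y @ 0.6813
    (0,2) via x @ 0.9800  # hit
  → r_2 = 0.9800
beam 3: φ=180°, α=330°
  direction (0.8660, -0.5000); cell (1,3); t to first gridline: x 0.5889, y 1.1800 (then +1.1547 / +2.0000)
    (2,3) via x @ 0.5889
    (2,2) via y @ 1.1800
    (3,2) via x @ 1.7436
    (4,2) via x @ 2.8983
    (4,1) via y @ 3.1800
    (5,1) via x @ 4.0530
    (5,0) via y @ 5.1800  # hit
  → r_3 = 5.1800
beam 4: φ=270°, α=60°
  direction (0.5000, 0.8660); cell (1,3); t to first gridline: x 1.0200, y 0.4734 (then +2.0000 / +1.1547)
    (1,4) via y @ 0.4734  # hit
  → r_4 = 0.4734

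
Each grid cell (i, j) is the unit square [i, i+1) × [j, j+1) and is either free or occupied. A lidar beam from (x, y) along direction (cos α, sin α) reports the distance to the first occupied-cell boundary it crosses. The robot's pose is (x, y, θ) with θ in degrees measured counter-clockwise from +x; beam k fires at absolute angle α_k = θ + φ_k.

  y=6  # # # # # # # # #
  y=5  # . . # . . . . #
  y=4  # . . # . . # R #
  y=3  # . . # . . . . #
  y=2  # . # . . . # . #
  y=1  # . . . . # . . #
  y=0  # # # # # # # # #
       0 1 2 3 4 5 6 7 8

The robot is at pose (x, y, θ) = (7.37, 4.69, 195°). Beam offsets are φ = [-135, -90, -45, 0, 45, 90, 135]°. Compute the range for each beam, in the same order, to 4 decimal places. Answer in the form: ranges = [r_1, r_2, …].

beam 1: φ=-135°, α=60°
  direction (0.5000, 0.8660); cell (7,4); t to first gridline: x 1.2600, y 0.3580 (then +2.0000 / +1.1547)
    (7,5) via y @ 0.3580
    (8,5) via x @ 1.2600  # hit
  → r_1 = 1.2600
beam 2: φ=-90°, α=105°
  direction (-0.2588, 0.9659); cell (7,4); t to first gridline: x 1.4296, y 0.3209 (then +3.8637 / +1.0353)
    (7,5) via y @ 0.3209
    (7,6) via y @ 1.3562  # hit
  → r_2 = 1.3562
beam 3: φ=-45°, α=150°
  direction (-0.8660, 0.5000); cell (7,4); t to first gridline: x 0.4272, y 0.6200 (then +1.1547 / +2.0000)
    (6,4) via x @ 0.4272  # hit
  → r_3 = 0.4272
beam 4: φ=0°, α=195°
  direction (-0.9659, -0.2588); cell (7,4); t to first gridline: x 0.3831, y 2.6660 (then +1.0353 / +3.8637)
    (6,4) via x @ 0.3831  # hit
  → r_4 = 0.3831
beam 5: φ=45°, α=240°
  direction (-0.5000, -0.8660); cell (7,4); t to first gridline: x 0.7400, y 0.7967 (then +2.0000 / +1.1547)
    (6,4) via x @ 0.7400  # hit
  → r_5 = 0.7400
beam 6: φ=90°, α=285°
  direction (0.2588, -0.9659); cell (7,4); t to first gridline: x 2.4341, y 0.7143 (then +3.8637 / +1.0353)
    (7,3) via y @ 0.7143
    (7,2) via y @ 1.7496
    (8,2) via x @ 2.4341  # hit
  → r_6 = 2.4341
beam 7: φ=135°, α=330°
  direction (0.8660, -0.5000); cell (7,4); t to first gridline: x 0.7275, y 1.3800 (then +1.1547 / +2.0000)
    (8,4) via x @ 0.7275  # hit
  → r_7 = 0.7275

ranges = [1.2600, 1.3562, 0.4272, 0.3831, 0.7400, 2.4341, 0.7275]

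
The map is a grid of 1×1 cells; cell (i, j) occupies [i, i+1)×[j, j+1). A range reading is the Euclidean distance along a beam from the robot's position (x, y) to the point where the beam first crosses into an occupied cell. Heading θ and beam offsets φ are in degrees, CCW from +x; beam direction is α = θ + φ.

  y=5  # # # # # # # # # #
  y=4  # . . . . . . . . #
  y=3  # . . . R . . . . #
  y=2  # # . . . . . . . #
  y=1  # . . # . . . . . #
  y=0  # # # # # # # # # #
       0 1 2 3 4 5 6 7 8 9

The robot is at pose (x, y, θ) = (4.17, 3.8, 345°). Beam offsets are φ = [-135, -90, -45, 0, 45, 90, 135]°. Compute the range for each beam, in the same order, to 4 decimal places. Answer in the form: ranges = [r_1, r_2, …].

beam 1: φ=-135°, α=210°
  d=(-0.8660,-0.5000)  start (4,3)  tX=0.1963 tY=1.6000  stride 1/|dx|=1.1547 1/|dy|=2.0000
    cross x-line → (3,3), t=0.1963
    cross x-line → (2,3), t=1.3510
    cross y-line → (2,2), t=1.6000
    cross x-line → (1,2), t=2.5057 (wall)
  → r_1 = 2.5057
beam 2: φ=-90°, α=255°
  d=(-0.2588,-0.9659)  start (4,3)  tX=0.6568 tY=0.8282  stride 1/|dx|=3.8637 1/|dy|=1.0353
    cross x-line → (3,3), t=0.6568
    cross y-line → (3,2), t=0.8282
    cross y-line → (3,1), t=1.8635 (wall)
  → r_2 = 1.8635
beam 3: φ=-45°, α=300°
  d=(0.5000,-0.8660)  start (4,3)  tX=1.6600 tY=0.9238  stride 1/|dx|=2.0000 1/|dy|=1.1547
    cross y-line → (4,2), t=0.9238
    cross x-line → (5,2), t=1.6600
    cross y-line → (5,1), t=2.0785
    cross y-line → (5,0), t=3.2332 (wall)
  → r_3 = 3.2332
beam 4: φ=0°, α=345°
  d=(0.9659,-0.2588)  start (4,3)  tX=0.8593 tY=3.0910  stride 1/|dx|=1.0353 1/|dy|=3.8637
    cross x-line → (5,3), t=0.8593
    cross x-line → (6,3), t=1.8946
    cross x-line → (7,3), t=2.9298
    cross y-line → (7,2), t=3.0910
    cross x-line → (8,2), t=3.9651
    cross x-line → (9,2), t=5.0004 (wall)
  → r_4 = 5.0004
beam 5: φ=45°, α=30°
  d=(0.8660,0.5000)  start (4,3)  tX=0.9584 tY=0.4000  stride 1/|dx|=1.1547 1/|dy|=2.0000
    cross y-line → (4,4), t=0.4000
    cross x-line → (5,4), t=0.9584
    cross x-line → (6,4), t=2.1131
    cross y-line → (6,5), t=2.4000 (wall)
  → r_5 = 2.4000
beam 6: φ=90°, α=75°
  d=(0.2588,0.9659)  start (4,3)  tX=3.2069 tY=0.2071  stride 1/|dx|=3.8637 1/|dy|=1.0353
    cross y-line → (4,4), t=0.2071
    cross y-line → (4,5), t=1.2423 (wall)
  → r_6 = 1.2423
beam 7: φ=135°, α=120°
  d=(-0.5000,0.8660)  start (4,3)  tX=0.3400 tY=0.2309  stride 1/|dx|=2.0000 1/|dy|=1.1547
    cross y-line → (4,4), t=0.2309
    cross x-line → (3,4), t=0.3400
    cross y-line → (3,5), t=1.3856 (wall)
  → r_7 = 1.3856

ranges = [2.5057, 1.8635, 3.2332, 5.0004, 2.4000, 1.2423, 1.3856]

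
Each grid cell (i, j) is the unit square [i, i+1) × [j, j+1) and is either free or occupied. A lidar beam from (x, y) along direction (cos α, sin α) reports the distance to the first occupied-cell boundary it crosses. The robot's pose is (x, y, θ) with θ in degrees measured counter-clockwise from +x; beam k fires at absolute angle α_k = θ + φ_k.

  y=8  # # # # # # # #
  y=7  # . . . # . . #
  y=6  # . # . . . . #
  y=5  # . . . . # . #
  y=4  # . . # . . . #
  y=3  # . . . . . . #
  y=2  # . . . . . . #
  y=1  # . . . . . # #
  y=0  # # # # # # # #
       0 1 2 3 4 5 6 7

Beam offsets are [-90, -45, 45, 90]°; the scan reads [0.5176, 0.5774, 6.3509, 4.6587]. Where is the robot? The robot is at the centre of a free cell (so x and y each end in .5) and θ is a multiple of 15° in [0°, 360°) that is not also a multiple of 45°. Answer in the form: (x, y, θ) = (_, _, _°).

(x, y, θ) = (1.5, 1.5, 345°)

The pose lattice has 37·16 = 592 candidates. Test each by forward raycasting.
  (5.5, 6.5, 300°): beam 1 = 5.1962 ≠ 0.5176 ✗
  (6.5, 6.5, 75°): beam 3 = 1.7321 ≠ 6.3509 ✗
  (6.5, 4.5, 300°): beam 1 = 6.3509 ≠ 0.5176 ✗
  (5.5, 1.5, 120°): beam 1 = 0.5774 ≠ 0.5176 ✗
  …
  (1.5, 1.5, 345°): r_1=0.5176, r_2=0.5774, r_3=6.3509, r_4=4.6587 — all match ✓
Unique over the lattice → pose = (1.5, 1.5, 345°).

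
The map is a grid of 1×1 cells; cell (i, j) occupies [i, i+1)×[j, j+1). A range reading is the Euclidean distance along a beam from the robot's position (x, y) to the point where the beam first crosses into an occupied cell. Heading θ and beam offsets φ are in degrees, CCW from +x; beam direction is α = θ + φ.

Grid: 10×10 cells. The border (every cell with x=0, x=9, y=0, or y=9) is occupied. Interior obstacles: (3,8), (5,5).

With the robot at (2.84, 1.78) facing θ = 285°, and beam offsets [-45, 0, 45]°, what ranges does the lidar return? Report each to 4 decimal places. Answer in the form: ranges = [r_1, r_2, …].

beam 1: φ=-45°, α=240°
  d=(-0.5000,-0.8660)  start (2,1)  tX=1.6800 tY=0.9007  stride 1/|dx|=2.0000 1/|dy|=1.1547
    cross y-line → (2,0), t=0.9007 (wall)
  → r_1 = 0.9007
beam 2: φ=0°, α=285°
  d=(0.2588,-0.9659)  start (2,1)  tX=0.6182 tY=0.8075  stride 1/|dx|=3.8637 1/|dy|=1.0353
    cross x-line → (3,1), t=0.6182
    cross y-line → (3,0), t=0.8075 (wall)
  → r_2 = 0.8075
beam 3: φ=45°, α=330°
  d=(0.8660,-0.5000)  start (2,1)  tX=0.1848 tY=1.5600  stride 1/|dx|=1.1547 1/|dy|=2.0000
    cross x-line → (3,1), t=0.1848
    cross x-line → (4,1), t=1.3395
    cross y-line → (4,0), t=1.5600 (wall)
  → r_3 = 1.5600

ranges = [0.9007, 0.8075, 1.5600]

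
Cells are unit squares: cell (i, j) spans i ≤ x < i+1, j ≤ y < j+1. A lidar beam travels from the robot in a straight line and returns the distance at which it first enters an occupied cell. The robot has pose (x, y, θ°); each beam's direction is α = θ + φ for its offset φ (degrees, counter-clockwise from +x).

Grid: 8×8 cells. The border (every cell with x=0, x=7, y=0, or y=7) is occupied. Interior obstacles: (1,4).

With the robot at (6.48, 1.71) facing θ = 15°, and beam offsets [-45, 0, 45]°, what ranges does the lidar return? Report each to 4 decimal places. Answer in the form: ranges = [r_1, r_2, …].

beam 1: φ=-45°, α=330°
  dir = (cos 330°, sin 330°) = (0.8660, -0.5000); from cell (6,1)
  next x-line at t=0.6004, next y-line at t=1.4200; Δt_x=1.1547, Δt_y=2.0000
    x: enter (7,1) at t=0.6004 ← occupied
  → r_1 = 0.6004
beam 2: φ=0°, α=15°
  dir = (cos 15°, sin 15°) = (0.9659, 0.2588); from cell (6,1)
  next x-line at t=0.5383, next y-line at t=1.1205; Δt_x=1.0353, Δt_y=3.8637
    x: enter (7,1) at t=0.5383 ← occupied
  → r_2 = 0.5383
beam 3: φ=45°, α=60°
  dir = (cos 60°, sin 60°) = (0.5000, 0.8660); from cell (6,1)
  next x-line at t=1.0400, next y-line at t=0.3349; Δt_x=2.0000, Δt_y=1.1547
    y: enter (6,2) at t=0.3349
    x: enter (7,2) at t=1.0400 ← occupied
  → r_3 = 1.0400

ranges = [0.6004, 0.5383, 1.0400]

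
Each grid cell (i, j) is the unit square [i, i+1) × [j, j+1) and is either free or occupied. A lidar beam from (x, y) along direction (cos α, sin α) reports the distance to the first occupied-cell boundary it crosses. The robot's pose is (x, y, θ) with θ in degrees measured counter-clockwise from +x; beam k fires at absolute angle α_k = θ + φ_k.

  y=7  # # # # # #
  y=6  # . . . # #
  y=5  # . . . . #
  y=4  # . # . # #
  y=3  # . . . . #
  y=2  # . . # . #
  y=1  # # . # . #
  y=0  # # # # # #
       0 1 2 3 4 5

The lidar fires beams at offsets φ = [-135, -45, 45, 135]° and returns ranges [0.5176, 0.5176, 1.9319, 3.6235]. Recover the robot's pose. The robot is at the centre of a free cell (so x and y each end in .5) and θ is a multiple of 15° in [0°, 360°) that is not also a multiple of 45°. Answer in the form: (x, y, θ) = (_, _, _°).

Candidates: 18 free-cell centres × 16 headings = 288 poses. Raycast each; keep the one whose scan matches to 4 dp.
  (4.5, 2.5, 255°): beam 1 = 5.1962 ≠ 0.5176 ✗
  (3.5, 3.5, 75°): beam 1 = 0.5774 ≠ 0.5176 ✗
  (2.5, 5.5, 345°): beam 1 = 1.7321 ≠ 0.5176 ✗
  (1.5, 4.5, 345°): beam 1 = 0.5774 ≠ 0.5176 ✗
  …
  (1.5, 6.5, 210°): r_1=0.5176, r_2=0.5176, r_3=1.9319, r_4=3.6235 — all match ✓
Unique over the lattice → pose = (1.5, 6.5, 210°).

(x, y, θ) = (1.5, 6.5, 210°)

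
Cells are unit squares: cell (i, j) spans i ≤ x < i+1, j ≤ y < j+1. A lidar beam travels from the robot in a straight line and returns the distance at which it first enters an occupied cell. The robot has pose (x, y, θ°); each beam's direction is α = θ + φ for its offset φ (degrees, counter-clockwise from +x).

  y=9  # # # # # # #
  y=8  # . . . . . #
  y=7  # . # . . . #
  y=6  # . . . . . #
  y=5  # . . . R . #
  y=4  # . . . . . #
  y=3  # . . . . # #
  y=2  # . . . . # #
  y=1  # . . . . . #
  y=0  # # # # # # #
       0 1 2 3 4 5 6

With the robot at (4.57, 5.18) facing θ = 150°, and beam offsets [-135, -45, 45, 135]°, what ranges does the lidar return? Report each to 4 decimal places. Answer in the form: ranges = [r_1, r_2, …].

ranges = [1.4804, 3.9548, 3.6959, 1.6614]

beam 1: φ=-135°, α=15°
  d=(0.9659,0.2588)  start (4,5)  tX=0.4452 tY=3.1682  stride 1/|dx|=1.0353 1/|dy|=3.8637
    cross x-line → (5,5), t=0.4452
    cross x-line → (6,5), t=1.4804 (wall)
  → r_1 = 1.4804
beam 2: φ=-45°, α=105°
  d=(-0.2588,0.9659)  start (4,5)  tX=2.2023 tY=0.8489  stride 1/|dx|=3.8637 1/|dy|=1.0353
    cross y-line → (4,6), t=0.8489
    cross y-line → (4,7), t=1.8842
    cross x-line → (3,7), t=2.2023
    cross y-line → (3,8), t=2.9195
    cross y-line → (3,9), t=3.9548 (wall)
  → r_2 = 3.9548
beam 3: φ=45°, α=195°
  d=(-0.9659,-0.2588)  start (4,5)  tX=0.5901 tY=0.6955  stride 1/|dx|=1.0353 1/|dy|=3.8637
    cross x-line → (3,5), t=0.5901
    cross y-line → (3,4), t=0.6955
    cross x-line → (2,4), t=1.6254
    cross x-line → (1,4), t=2.6607
    cross x-line → (0,4), t=3.6959 (wall)
  → r_3 = 3.6959
beam 4: φ=135°, α=285°
  d=(0.2588,-0.9659)  start (4,5)  tX=1.6614 tY=0.1863  stride 1/|dx|=3.8637 1/|dy|=1.0353
    cross y-line → (4,4), t=0.1863
    cross y-line → (4,3), t=1.2216
    cross x-line → (5,3), t=1.6614 (wall)
  → r_4 = 1.6614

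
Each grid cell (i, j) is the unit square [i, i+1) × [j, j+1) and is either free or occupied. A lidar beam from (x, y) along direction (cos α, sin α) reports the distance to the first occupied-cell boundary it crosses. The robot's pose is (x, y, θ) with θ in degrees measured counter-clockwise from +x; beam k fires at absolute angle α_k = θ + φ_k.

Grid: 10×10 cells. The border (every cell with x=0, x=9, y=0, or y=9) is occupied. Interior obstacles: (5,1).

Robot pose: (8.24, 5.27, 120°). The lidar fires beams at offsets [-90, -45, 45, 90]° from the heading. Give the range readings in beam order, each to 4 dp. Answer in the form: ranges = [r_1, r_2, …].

beam 1: φ=-90°, α=30°
  dir = (cos 30°, sin 30°) = (0.8660, 0.5000); from cell (8,5)
  next x-line at t=0.8776, next y-line at t=1.4600; Δt_x=1.1547, Δt_y=2.0000
    x: enter (9,5) at t=0.8776 ← occupied
  → r_1 = 0.8776
beam 2: φ=-45°, α=75°
  dir = (cos 75°, sin 75°) = (0.2588, 0.9659); from cell (8,5)
  next x-line at t=2.9364, next y-line at t=0.7558; Δt_x=3.8637, Δt_y=1.0353
    y: enter (8,6) at t=0.7558
    y: enter (8,7) at t=1.7910
    y: enter (8,8) at t=2.8263
    x: enter (9,8) at t=2.9364 ← occupied
  → r_2 = 2.9364
beam 3: φ=45°, α=165°
  dir = (cos 165°, sin 165°) = (-0.9659, 0.2588); from cell (8,5)
  next x-line at t=0.2485, next y-line at t=2.8205; Δt_x=1.0353, Δt_y=3.8637
    x: enter (7,5) at t=0.2485
    x: enter (6,5) at t=1.2837
    x: enter (5,5) at t=2.3190
    y: enter (5,6) at t=2.8205
    x: enter (4,6) at t=3.3543
    x: enter (3,6) at t=4.3896
    x: enter (2,6) at t=5.4248
    x: enter (1,6) at t=6.4601
    y: enter (1,7) at t=6.6842
    x: enter (0,7) at t=7.4954 ← occupied
  → r_3 = 7.4954
beam 4: φ=90°, α=210°
  dir = (cos 210°, sin 210°) = (-0.8660, -0.5000); from cell (8,5)
  next x-line at t=0.2771, next y-line at t=0.5400; Δt_x=1.1547, Δt_y=2.0000
    x: enter (7,5) at t=0.2771
    y: enter (7,4) at t=0.5400
    x: enter (6,4) at t=1.4318
    y: enter (6,3) at t=2.5400
    x: enter (5,3) at t=2.5865
    x: enter (4,3) at t=3.7412
    y: enter (4,2) at t=4.5400
    x: enter (3,2) at t=4.8959
    x: enter (2,2) at t=6.0506
    y: enter (2,1) at t=6.5400
    x: enter (1,1) at t=7.2053
    x: enter (0,1) at t=8.3600 ← occupied
  → r_4 = 8.3600

ranges = [0.8776, 2.9364, 7.4954, 8.3600]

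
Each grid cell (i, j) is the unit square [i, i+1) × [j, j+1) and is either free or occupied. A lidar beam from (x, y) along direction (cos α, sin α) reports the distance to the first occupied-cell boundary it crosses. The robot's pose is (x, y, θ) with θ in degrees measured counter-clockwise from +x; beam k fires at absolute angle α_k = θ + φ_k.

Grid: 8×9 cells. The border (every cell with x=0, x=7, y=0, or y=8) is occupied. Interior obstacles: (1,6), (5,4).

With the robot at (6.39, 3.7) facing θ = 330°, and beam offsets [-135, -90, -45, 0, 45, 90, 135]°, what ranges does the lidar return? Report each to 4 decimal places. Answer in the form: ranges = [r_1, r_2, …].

beam 1: φ=-135°, α=195°
  d=(-0.9659,-0.2588)  start (6,3)  tX=0.4038 tY=2.7046  stride 1/|dx|=1.0353 1/|dy|=3.8637
    cross x-line → (5,3), t=0.4038
    cross x-line → (4,3), t=1.4390
    cross x-line → (3,3), t=2.4743
    cross y-line → (3,2), t=2.7046
    cross x-line → (2,2), t=3.5096
    cross x-line → (1,2), t=4.5449
    cross x-line → (0,2), t=5.5801 (wall)
  → r_1 = 5.5801
beam 2: φ=-90°, α=240°
  d=(-0.5000,-0.8660)  start (6,3)  tX=0.7800 tY=0.8083  stride 1/|dx|=2.0000 1/|dy|=1.1547
    cross x-line → (5,3), t=0.7800
    cross y-line → (5,2), t=0.8083
    cross y-line → (5,1), t=1.9630
    cross x-line → (4,1), t=2.7800
    cross y-line → (4,0), t=3.1177 (wall)
  → r_2 = 3.1177
beam 3: φ=-45°, α=285°
  d=(0.2588,-0.9659)  start (6,3)  tX=2.3569 tY=0.7247  stride 1/|dx|=3.8637 1/|dy|=1.0353
    cross y-line → (6,2), t=0.7247
    cross y-line → (6,1), t=1.7600
    cross x-line → (7,1), t=2.3569 (wall)
  → r_3 = 2.3569
beam 4: φ=0°, α=330°
  d=(0.8660,-0.5000)  start (6,3)  tX=0.7044 tY=1.4000  stride 1/|dx|=1.1547 1/|dy|=2.0000
    cross x-line → (7,3), t=0.7044 (wall)
  → r_4 = 0.7044
beam 5: φ=45°, α=15°
  d=(0.9659,0.2588)  start (6,3)  tX=0.6315 tY=1.1591  stride 1/|dx|=1.0353 1/|dy|=3.8637
    cross x-line → (7,3), t=0.6315 (wall)
  → r_5 = 0.6315
beam 6: φ=90°, α=60°
  d=(0.5000,0.8660)  start (6,3)  tX=1.2200 tY=0.3464  stride 1/|dx|=2.0000 1/|dy|=1.1547
    cross y-line → (6,4), t=0.3464
    cross x-line → (7,4), t=1.2200 (wall)
  → r_6 = 1.2200
beam 7: φ=135°, α=105°
  d=(-0.2588,0.9659)  start (6,3)  tX=1.5068 tY=0.3106  stride 1/|dx|=3.8637 1/|dy|=1.0353
    cross y-line → (6,4), t=0.3106
    cross y-line → (6,5), t=1.3459
    cross x-line → (5,5), t=1.5068
    cross y-line → (5,6), t=2.3811
    cross y-line → (5,7), t=3.4164
    cross y-line → (5,8), t=4.4517 (wall)
  → r_7 = 4.4517

ranges = [5.5801, 3.1177, 2.3569, 0.7044, 0.6315, 1.2200, 4.4517]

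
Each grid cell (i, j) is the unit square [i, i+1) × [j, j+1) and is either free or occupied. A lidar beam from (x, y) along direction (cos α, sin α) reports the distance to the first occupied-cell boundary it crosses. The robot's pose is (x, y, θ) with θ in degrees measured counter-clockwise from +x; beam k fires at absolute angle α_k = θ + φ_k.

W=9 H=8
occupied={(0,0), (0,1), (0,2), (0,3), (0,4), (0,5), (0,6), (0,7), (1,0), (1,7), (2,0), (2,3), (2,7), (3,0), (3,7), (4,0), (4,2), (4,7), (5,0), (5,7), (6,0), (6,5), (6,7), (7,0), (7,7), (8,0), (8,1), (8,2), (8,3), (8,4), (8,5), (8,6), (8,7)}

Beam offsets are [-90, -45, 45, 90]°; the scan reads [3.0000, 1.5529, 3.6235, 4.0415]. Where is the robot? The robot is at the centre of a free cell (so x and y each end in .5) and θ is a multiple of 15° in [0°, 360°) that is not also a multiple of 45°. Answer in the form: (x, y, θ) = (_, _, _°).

Enumerate (i+0.5, j+0.5, θ) over the 39 free cells and 16 admissible headings. For each, cast all 4 beams and compare to the given ranges.
  (5.5, 5.5, 75°): beam 1 = 0.5176 ≠ 3.0000 ✗
  (4.5, 3.5, 345°): beam 1 = 0.5176 ≠ 3.0000 ✗
  (1.5, 6.5, 120°): beam 1 = 1.0000 ≠ 3.0000 ✗
  (1.5, 2.5, 120°): beam 1 = 1.0000 ≠ 3.0000 ✗
  (3.5, 1.5, 285°): beam 1 = 1.9319 ≠ 3.0000 ✗
  …
  (4.5, 5.5, 120°): r_1=3.0000, r_2=1.5529, r_3=3.6235, r_4=4.0415 — all match ✓
No second candidate reproduces the full scan.

(x, y, θ) = (4.5, 5.5, 120°)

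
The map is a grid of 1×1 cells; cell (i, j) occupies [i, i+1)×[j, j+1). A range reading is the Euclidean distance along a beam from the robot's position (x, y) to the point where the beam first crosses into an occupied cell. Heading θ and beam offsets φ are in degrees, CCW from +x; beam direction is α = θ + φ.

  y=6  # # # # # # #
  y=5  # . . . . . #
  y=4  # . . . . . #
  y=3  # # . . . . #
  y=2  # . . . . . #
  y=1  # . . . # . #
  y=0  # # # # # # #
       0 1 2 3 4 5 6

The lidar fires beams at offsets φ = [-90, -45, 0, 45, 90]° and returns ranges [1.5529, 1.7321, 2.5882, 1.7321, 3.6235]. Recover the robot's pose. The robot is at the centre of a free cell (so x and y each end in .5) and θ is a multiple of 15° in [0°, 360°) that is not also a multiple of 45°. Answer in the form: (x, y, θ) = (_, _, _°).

(x, y, θ) = (3.5, 4.5, 165°)

Candidates: 23 free-cell centres × 16 headings = 368 poses. Raycast each; keep the one whose scan matches to 4 dp.
  (3.5, 2.5, 150°): beam 1 = 4.0415 ≠ 1.5529 ✗
  (2.5, 1.5, 285°): beam 2 = 0.5774 ≠ 1.7321 ✗
  (4.5, 4.5, 30°): beam 1 = 3.0000 ≠ 1.5529 ✗
  (1.5, 2.5, 210°): beam 1 = 0.5774 ≠ 1.5529 ✗
  (3.5, 5.5, 60°): beam 1 = 2.8868 ≠ 1.5529 ✗
  …
  (3.5, 4.5, 165°): r_1=1.5529, r_2=1.7321, r_3=2.5882, r_4=1.7321, r_5=3.6235 — all match ✓
Unique over the lattice → pose = (3.5, 4.5, 165°).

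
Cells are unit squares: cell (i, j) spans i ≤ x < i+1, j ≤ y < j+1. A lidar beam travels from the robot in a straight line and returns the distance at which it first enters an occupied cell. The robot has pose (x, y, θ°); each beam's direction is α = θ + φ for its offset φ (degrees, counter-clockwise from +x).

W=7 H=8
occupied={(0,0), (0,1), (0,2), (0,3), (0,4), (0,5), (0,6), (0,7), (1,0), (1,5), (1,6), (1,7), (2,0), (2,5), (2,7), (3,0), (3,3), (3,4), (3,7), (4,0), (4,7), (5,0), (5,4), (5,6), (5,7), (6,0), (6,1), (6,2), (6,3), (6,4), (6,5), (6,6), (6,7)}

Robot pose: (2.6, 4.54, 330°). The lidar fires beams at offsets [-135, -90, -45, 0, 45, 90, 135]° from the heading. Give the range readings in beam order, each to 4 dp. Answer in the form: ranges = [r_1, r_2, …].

beam 1: φ=-135°, α=195°
  cosα=-0.9659 sinα=-0.2588 | (2,4) | tMaxX 0.6212 tMaxY 2.0864 | tΔX 1.0353 tΔY 3.8637
    t=0.6212 [x] (1,4)
    t=1.6564 [x] (0,4) — stop
  → r_1 = 1.6564
beam 2: φ=-90°, α=240°
  cosα=-0.5000 sinα=-0.8660 | (2,4) | tMaxX 1.2000 tMaxY 0.6235 | tΔX 2.0000 tΔY 1.1547
    t=0.6235 [y] (2,3)
    t=1.2000 [x] (1,3)
    t=1.7782 [y] (1,2)
    t=2.9329 [y] (1,1)
    t=3.2000 [x] (0,1) — stop
  → r_2 = 3.2000
beam 3: φ=-45°, α=285°
  cosα=0.2588 sinα=-0.9659 | (2,4) | tMaxX 1.5455 tMaxY 0.5590 | tΔX 3.8637 tΔY 1.0353
    t=0.5590 [y] (2,3)
    t=1.5455 [x] (3,3) — stop
  → r_3 = 1.5455
beam 4: φ=0°, α=330°
  cosα=0.8660 sinα=-0.5000 | (2,4) | tMaxX 0.4619 tMaxY 1.0800 | tΔX 1.1547 tΔY 2.0000
    t=0.4619 [x] (3,4) — stop
  → r_4 = 0.4619
beam 5: φ=45°, α=15°
  cosα=0.9659 sinα=0.2588 | (2,4) | tMaxX 0.4141 tMaxY 1.7773 | tΔX 1.0353 tΔY 3.8637
    t=0.4141 [x] (3,4) — stop
  → r_5 = 0.4141
beam 6: φ=90°, α=60°
  cosα=0.5000 sinα=0.8660 | (2,4) | tMaxX 0.8000 tMaxY 0.5312 | tΔX 2.0000 tΔY 1.1547
    t=0.5312 [y] (2,5) — stop
  → r_6 = 0.5312
beam 7: φ=135°, α=105°
  cosα=-0.2588 sinα=0.9659 | (2,4) | tMaxX 2.3182 tMaxY 0.4762 | tΔX 3.8637 tΔY 1.0353
    t=0.4762 [y] (2,5) — stop
  → r_7 = 0.4762

ranges = [1.6564, 3.2000, 1.5455, 0.4619, 0.4141, 0.5312, 0.4762]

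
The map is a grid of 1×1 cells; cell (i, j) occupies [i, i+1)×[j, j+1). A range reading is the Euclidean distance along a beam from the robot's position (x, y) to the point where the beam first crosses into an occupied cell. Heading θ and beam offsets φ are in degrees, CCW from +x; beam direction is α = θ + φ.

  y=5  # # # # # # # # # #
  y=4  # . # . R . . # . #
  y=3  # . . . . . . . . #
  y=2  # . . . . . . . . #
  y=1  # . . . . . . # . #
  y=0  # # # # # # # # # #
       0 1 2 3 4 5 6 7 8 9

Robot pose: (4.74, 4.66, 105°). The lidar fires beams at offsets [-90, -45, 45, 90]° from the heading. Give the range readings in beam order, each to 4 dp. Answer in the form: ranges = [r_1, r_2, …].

beam 1: φ=-90°, α=15°
  d=(0.9659,0.2588)  start (4,4)  tX=0.2692 tY=1.3137  stride 1/|dx|=1.0353 1/|dy|=3.8637
    cross x-line → (5,4), t=0.2692
    cross x-line → (6,4), t=1.3044
    cross y-line → (6,5), t=1.3137 (wall)
  → r_1 = 1.3137
beam 2: φ=-45°, α=60°
  d=(0.5000,0.8660)  start (4,4)  tX=0.5200 tY=0.3926  stride 1/|dx|=2.0000 1/|dy|=1.1547
    cross y-line → (4,5), t=0.3926 (wall)
  → r_2 = 0.3926
beam 3: φ=45°, α=150°
  d=(-0.8660,0.5000)  start (4,4)  tX=0.8545 tY=0.6800  stride 1/|dx|=1.1547 1/|dy|=2.0000
    cross y-line → (4,5), t=0.6800 (wall)
  → r_3 = 0.6800
beam 4: φ=90°, α=195°
  d=(-0.9659,-0.2588)  start (4,4)  tX=0.7661 tY=2.5500  stride 1/|dx|=1.0353 1/|dy|=3.8637
    cross x-line → (3,4), t=0.7661
    cross x-line → (2,4), t=1.8014 (wall)
  → r_4 = 1.8014

ranges = [1.3137, 0.3926, 0.6800, 1.8014]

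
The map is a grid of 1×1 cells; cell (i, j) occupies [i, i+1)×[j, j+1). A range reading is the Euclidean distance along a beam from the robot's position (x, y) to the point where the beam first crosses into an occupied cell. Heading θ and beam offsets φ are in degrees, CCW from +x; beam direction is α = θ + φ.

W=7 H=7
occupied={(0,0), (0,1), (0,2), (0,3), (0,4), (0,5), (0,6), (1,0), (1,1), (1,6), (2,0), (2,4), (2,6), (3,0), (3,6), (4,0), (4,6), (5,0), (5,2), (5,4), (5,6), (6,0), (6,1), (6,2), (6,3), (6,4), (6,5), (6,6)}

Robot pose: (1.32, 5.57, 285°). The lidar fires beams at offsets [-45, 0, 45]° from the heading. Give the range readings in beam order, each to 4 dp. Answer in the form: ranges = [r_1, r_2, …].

beam 1: φ=-45°, α=240°
  direction (-0.5000, -0.8660); cell (1,5); t to first gridline: x 0.6400, y 0.6582 (then +2.0000 / +1.1547)
    (0,5) via x @ 0.6400  # hit
  → r_1 = 0.6400
beam 2: φ=0°, α=285°
  direction (0.2588, -0.9659); cell (1,5); t to first gridline: x 2.6273, y 0.5901 (then +3.8637 / +1.0353)
    (1,4) via y @ 0.5901
    (1,3) via y @ 1.6254
    (2,3) via x @ 2.6273
    (2,2) via y @ 2.6607
    (2,1) via y @ 3.6959
    (2,0) via y @ 4.7312  # hit
  → r_2 = 4.7312
beam 3: φ=45°, α=330°
  direction (0.8660, -0.5000); cell (1,5); t to first gridline: x 0.7852, y 1.1400 (then +1.1547 / +2.0000)
    (2,5) via x @ 0.7852
    (2,4) via y @ 1.1400  # hit
  → r_3 = 1.1400

ranges = [0.6400, 4.7312, 1.1400]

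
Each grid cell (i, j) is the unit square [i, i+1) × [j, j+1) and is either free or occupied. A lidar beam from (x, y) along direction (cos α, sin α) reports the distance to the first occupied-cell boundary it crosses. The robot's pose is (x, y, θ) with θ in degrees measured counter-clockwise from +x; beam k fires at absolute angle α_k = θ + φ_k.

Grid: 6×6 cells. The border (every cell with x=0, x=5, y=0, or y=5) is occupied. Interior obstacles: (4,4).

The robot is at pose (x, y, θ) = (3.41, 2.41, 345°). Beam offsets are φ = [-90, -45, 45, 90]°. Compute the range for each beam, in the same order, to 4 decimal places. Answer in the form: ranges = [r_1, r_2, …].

beam 1: φ=-90°, α=255°
  cosα=-0.2588 sinα=-0.9659 | (3,2) | tMaxX 1.5841 tMaxY 0.4245 | tΔX 3.8637 tΔY 1.0353
    t=0.4245 [y] (3,1)
    t=1.4597 [y] (3,0) — stop
  → r_1 = 1.4597
beam 2: φ=-45°, α=300°
  cosα=0.5000 sinα=-0.8660 | (3,2) | tMaxX 1.1800 tMaxY 0.4734 | tΔX 2.0000 tΔY 1.1547
    t=0.4734 [y] (3,1)
    t=1.1800 [x] (4,1)
    t=1.6281 [y] (4,0) — stop
  → r_2 = 1.6281
beam 3: φ=45°, α=30°
  cosα=0.8660 sinα=0.5000 | (3,2) | tMaxX 0.6813 tMaxY 1.1800 | tΔX 1.1547 tΔY 2.0000
    t=0.6813 [x] (4,2)
    t=1.1800 [y] (4,3)
    t=1.8360 [x] (5,3) — stop
  → r_3 = 1.8360
beam 4: φ=90°, α=75°
  cosα=0.2588 sinα=0.9659 | (3,2) | tMaxX 2.2796 tMaxY 0.6108 | tΔX 3.8637 tΔY 1.0353
    t=0.6108 [y] (3,3)
    t=1.6461 [y] (3,4)
    t=2.2796 [x] (4,4) — stop
  → r_4 = 2.2796

ranges = [1.4597, 1.6281, 1.8360, 2.2796]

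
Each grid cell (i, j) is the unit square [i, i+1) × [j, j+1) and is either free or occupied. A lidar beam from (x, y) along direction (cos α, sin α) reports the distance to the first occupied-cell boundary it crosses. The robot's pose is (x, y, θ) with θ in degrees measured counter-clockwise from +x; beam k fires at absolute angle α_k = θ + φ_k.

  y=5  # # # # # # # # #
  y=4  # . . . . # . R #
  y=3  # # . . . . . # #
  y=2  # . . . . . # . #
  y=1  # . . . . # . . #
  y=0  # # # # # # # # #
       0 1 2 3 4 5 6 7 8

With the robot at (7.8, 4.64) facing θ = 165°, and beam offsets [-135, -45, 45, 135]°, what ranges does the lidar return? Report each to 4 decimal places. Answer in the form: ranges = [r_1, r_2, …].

ranges = [0.2309, 0.4157, 7.2800, 0.4000]

beam 1: φ=-135°, α=30°
  d=(0.8660,0.5000)  start (7,4)  tX=0.2309 tY=0.7200  stride 1/|dx|=1.1547 1/|dy|=2.0000
    cross x-line → (8,4), t=0.2309 (wall)
  → r_1 = 0.2309
beam 2: φ=-45°, α=120°
  d=(-0.5000,0.8660)  start (7,4)  tX=1.6000 tY=0.4157  stride 1/|dx|=2.0000 1/|dy|=1.1547
    cross y-line → (7,5), t=0.4157 (wall)
  → r_2 = 0.4157
beam 3: φ=45°, α=210°
  d=(-0.8660,-0.5000)  start (7,4)  tX=0.9238 tY=1.2800  stride 1/|dx|=1.1547 1/|dy|=2.0000
    cross x-line → (6,4), t=0.9238
    cross y-line → (6,3), t=1.2800
    cross x-line → (5,3), t=2.0785
    cross x-line → (4,3), t=3.2332
    cross y-line → (4,2), t=3.2800
    cross x-line → (3,2), t=4.3879
    cross y-line → (3,1), t=5.2800
    cross x-line → (2,1), t=5.5426
    cross x-line → (1,1), t=6.6973
    cross y-line → (1,0), t=7.2800 (wall)
  → r_3 = 7.2800
beam 4: φ=135°, α=300°
  d=(0.5000,-0.8660)  start (7,4)  tX=0.4000 tY=0.7390  stride 1/|dx|=2.0000 1/|dy|=1.1547
    cross x-line → (8,4), t=0.4000 (wall)
  → r_4 = 0.4000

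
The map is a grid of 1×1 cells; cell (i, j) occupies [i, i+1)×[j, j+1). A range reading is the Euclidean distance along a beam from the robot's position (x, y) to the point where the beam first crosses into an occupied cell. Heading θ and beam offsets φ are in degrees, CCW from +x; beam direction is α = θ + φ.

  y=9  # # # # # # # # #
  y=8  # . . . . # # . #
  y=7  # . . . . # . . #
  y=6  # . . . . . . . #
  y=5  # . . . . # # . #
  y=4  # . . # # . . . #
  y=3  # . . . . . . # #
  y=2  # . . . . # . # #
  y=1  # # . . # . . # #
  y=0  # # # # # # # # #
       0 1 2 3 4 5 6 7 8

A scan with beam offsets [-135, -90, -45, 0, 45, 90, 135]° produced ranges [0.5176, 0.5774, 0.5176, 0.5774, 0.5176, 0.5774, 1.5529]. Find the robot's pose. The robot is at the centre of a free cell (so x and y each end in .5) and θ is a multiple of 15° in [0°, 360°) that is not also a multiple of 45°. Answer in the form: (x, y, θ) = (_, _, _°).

Candidates: 43 free-cell centres × 16 headings = 688 poses. Raycast each; keep the one whose scan matches to 4 dp.
  (1.5, 8.5, 300°): beam 3 = 1.9319 ≠ 0.5176 ✗
  (1.5, 8.5, 210°): beam 5 = 1.9319 ≠ 0.5176 ✗
  (6.5, 4.5, 150°): beam 1 = 1.5529 ≠ 0.5176 ✗
  (7.5, 5.5, 285°): beam 1 = 0.5774 ≠ 0.5176 ✗
  …
  (5.5, 1.5, 210°): r_1=0.5176, r_2=0.5774, r_3=0.5176, r_4=0.5774, r_5=0.5176, r_6=0.5774, r_7=1.5529 — all match ✓
Unique over the lattice → pose = (5.5, 1.5, 210°).

(x, y, θ) = (5.5, 1.5, 210°)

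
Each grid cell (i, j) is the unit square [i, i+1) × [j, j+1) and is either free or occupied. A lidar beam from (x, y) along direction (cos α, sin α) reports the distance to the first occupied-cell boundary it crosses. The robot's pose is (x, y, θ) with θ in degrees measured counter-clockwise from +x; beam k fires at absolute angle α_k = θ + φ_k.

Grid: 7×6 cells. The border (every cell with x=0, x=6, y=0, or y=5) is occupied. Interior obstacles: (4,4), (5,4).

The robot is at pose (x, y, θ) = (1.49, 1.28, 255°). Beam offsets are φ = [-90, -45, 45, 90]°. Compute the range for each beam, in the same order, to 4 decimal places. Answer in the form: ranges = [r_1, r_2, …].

ranges = [0.5073, 0.5600, 0.3233, 1.0818]

beam 1: φ=-90°, α=165°
  d=(-0.9659,0.2588)  start (1,1)  tX=0.5073 tY=2.7819  stride 1/|dx|=1.0353 1/|dy|=3.8637
    cross x-line → (0,1), t=0.5073 (wall)
  → r_1 = 0.5073
beam 2: φ=-45°, α=210°
  d=(-0.8660,-0.5000)  start (1,1)  tX=0.5658 tY=0.5600  stride 1/|dx|=1.1547 1/|dy|=2.0000
    cross y-line → (1,0), t=0.5600 (wall)
  → r_2 = 0.5600
beam 3: φ=45°, α=300°
  d=(0.5000,-0.8660)  start (1,1)  tX=1.0200 tY=0.3233  stride 1/|dx|=2.0000 1/|dy|=1.1547
    cross y-line → (1,0), t=0.3233 (wall)
  → r_3 = 0.3233
beam 4: φ=90°, α=345°
  d=(0.9659,-0.2588)  start (1,1)  tX=0.5280 tY=1.0818  stride 1/|dx|=1.0353 1/|dy|=3.8637
    cross x-line → (2,1), t=0.5280
    cross y-line → (2,0), t=1.0818 (wall)
  → r_4 = 1.0818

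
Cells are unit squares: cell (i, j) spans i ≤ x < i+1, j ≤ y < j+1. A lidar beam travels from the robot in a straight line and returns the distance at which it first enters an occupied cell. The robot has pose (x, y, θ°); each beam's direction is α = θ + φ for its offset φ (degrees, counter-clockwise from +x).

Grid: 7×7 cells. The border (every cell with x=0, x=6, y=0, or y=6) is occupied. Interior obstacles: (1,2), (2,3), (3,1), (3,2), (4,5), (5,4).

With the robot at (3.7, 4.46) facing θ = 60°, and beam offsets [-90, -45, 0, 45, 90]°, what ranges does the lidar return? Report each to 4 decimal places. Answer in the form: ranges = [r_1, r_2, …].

beam 1: φ=-90°, α=330°
  cosα=0.8660 sinα=-0.5000 | (3,4) | tMaxX 0.3464 tMaxY 0.9200 | tΔX 1.1547 tΔY 2.0000
    t=0.3464 [x] (4,4)
    t=0.9200 [y] (4,3)
    t=1.5011 [x] (5,3)
    t=2.6558 [x] (6,3) — stop
  → r_1 = 2.6558
beam 2: φ=-45°, α=15°
  cosα=0.9659 sinα=0.2588 | (3,4) | tMaxX 0.3106 tMaxY 2.0864 | tΔX 1.0353 tΔY 3.8637
    t=0.3106 [x] (4,4)
    t=1.3459 [x] (5,4) — stop
  → r_2 = 1.3459
beam 3: φ=0°, α=60°
  cosα=0.5000 sinα=0.8660 | (3,4) | tMaxX 0.6000 tMaxY 0.6235 | tΔX 2.0000 tΔY 1.1547
    t=0.6000 [x] (4,4)
    t=0.6235 [y] (4,5) — stop
  → r_3 = 0.6235
beam 4: φ=45°, α=105°
  cosα=-0.2588 sinα=0.9659 | (3,4) | tMaxX 2.7046 tMaxY 0.5590 | tΔX 3.8637 tΔY 1.0353
    t=0.5590 [y] (3,5)
    t=1.5943 [y] (3,6) — stop
  → r_4 = 1.5943
beam 5: φ=90°, α=150°
  cosα=-0.8660 sinα=0.5000 | (3,4) | tMaxX 0.8083 tMaxY 1.0800 | tΔX 1.1547 tΔY 2.0000
    t=0.8083 [x] (2,4)
    t=1.0800 [y] (2,5)
    t=1.9630 [x] (1,5)
    t=3.0800 [y] (1,6) — stop
  → r_5 = 3.0800

ranges = [2.6558, 1.3459, 0.6235, 1.5943, 3.0800]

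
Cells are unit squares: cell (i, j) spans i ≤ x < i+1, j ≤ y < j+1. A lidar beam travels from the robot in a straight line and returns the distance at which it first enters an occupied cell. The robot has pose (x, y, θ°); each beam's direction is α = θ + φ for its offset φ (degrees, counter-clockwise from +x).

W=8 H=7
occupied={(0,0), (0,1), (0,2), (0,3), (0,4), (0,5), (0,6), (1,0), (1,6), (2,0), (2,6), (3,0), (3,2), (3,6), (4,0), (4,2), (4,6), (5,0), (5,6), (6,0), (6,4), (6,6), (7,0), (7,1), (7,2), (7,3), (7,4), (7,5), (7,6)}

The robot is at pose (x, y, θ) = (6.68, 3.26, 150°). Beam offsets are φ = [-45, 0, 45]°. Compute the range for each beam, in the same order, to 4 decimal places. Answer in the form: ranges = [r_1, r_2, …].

ranges = [0.7661, 5.4800, 1.7393]

beam 1: φ=-45°, α=105°
  d=(-0.2588,0.9659)  start (6,3)  tX=2.6273 tY=0.7661  stride 1/|dx|=3.8637 1/|dy|=1.0353
    cross y-line → (6,4), t=0.7661 (wall)
  → r_1 = 0.7661
beam 2: φ=0°, α=150°
  d=(-0.8660,0.5000)  start (6,3)  tX=0.7852 tY=1.4800  stride 1/|dx|=1.1547 1/|dy|=2.0000
    cross x-line → (5,3), t=0.7852
    cross y-line → (5,4), t=1.4800
    cross x-line → (4,4), t=1.9399
    cross x-line → (3,4), t=3.0946
    cross y-line → (3,5), t=3.4800
    cross x-line → (2,5), t=4.2493
    cross x-line → (1,5), t=5.4040
    cross y-line → (1,6), t=5.4800 (wall)
  → r_2 = 5.4800
beam 3: φ=45°, α=195°
  d=(-0.9659,-0.2588)  start (6,3)  tX=0.7040 tY=1.0046  stride 1/|dx|=1.0353 1/|dy|=3.8637
    cross x-line → (5,3), t=0.7040
    cross y-line → (5,2), t=1.0046
    cross x-line → (4,2), t=1.7393 (wall)
  → r_3 = 1.7393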